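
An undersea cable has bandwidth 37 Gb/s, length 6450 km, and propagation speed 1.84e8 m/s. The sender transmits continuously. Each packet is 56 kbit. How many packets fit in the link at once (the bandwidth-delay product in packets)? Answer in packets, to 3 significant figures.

23200 packets

Propagation delay = 6450000 / 184000000 = 0.0350543 s.
BDP = R × t_prop = 37000000000 × 0.0350543 = 1297010000 bits.
In packets of 56000 bits: 23200 packets.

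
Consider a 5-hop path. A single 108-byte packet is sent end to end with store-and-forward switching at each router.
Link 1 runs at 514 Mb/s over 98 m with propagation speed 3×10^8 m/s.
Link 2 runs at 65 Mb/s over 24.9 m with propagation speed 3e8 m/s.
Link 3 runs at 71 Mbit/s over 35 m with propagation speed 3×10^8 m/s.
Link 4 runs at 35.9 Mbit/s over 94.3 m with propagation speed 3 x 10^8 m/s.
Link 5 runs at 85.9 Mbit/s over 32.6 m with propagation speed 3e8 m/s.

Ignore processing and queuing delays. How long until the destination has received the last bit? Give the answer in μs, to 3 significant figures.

L = 108 × 8 = 864 bits.
Transmission delays (L/R per hop): 1.68093, 13.2923, 12.169, 24.0669, 10.0582 μs; sum = 61.2673 μs.
Propagation delays (d/s per hop): 0.326667, 0.083, 0.116667, 0.314333, 0.108667 μs; sum = 0.949333 μs.
End-to-end = 62.2 μs.

62.2 μs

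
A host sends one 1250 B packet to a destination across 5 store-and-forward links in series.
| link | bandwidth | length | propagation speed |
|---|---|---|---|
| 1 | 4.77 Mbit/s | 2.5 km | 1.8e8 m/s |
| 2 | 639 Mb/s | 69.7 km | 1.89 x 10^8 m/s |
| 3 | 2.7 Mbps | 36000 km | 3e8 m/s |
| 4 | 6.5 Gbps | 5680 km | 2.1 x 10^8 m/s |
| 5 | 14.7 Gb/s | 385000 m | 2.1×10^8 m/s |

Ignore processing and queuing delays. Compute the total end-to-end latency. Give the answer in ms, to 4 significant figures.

155.1 ms

L = 1250 × 8 = 10000 bits.
Transmission delays (L/R per hop): 2.09644, 0.0156495, 3.7037, 0.00153846, 0.000680272 ms; sum = 5.81801 ms.
Propagation delays (d/s per hop): 0.0138889, 0.368783, 120, 27.0476, 1.83333 ms; sum = 149.264 ms.
End-to-end = 155.1 ms.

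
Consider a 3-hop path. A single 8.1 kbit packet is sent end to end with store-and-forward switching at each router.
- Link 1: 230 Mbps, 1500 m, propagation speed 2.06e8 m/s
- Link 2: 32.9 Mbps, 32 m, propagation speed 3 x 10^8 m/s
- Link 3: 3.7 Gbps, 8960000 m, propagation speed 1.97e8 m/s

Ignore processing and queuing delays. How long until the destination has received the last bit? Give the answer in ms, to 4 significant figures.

45.77 ms

L = 8100 bits.
Transmission delays (L/R per hop): 0.0352174, 0.246201, 0.00218919 ms; sum = 0.283607 ms.
Propagation delays (d/s per hop): 0.00728155, 0.000106667, 45.4822 ms; sum = 45.4896 ms.
End-to-end = 45.77 ms.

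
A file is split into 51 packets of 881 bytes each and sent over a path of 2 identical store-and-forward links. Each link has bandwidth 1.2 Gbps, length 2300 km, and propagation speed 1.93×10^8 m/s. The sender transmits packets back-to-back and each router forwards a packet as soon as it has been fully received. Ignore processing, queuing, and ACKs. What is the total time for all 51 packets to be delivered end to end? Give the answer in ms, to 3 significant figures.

24.1 ms

Per-hop transmission t_tx = L/R = 7048/1200000000 = 0.00587333 ms.
Per-hop propagation t_prop = 2300000/193000000 = 11.9171 ms.
Pipeline fill: first packet needs 2·t_tx to clear all hops; remaining 50 packets each add one t_tx.
Total = (2+51-1)·t_tx + 2·t_prop = 52·0.00587333 + 2·11.9171 = 24.1 ms.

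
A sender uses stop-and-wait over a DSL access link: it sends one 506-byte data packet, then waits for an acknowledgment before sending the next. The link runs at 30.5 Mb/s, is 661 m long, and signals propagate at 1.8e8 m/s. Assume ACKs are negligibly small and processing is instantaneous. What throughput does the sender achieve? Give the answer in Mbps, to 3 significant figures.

t_tx = L/R = 4048/30500000 = 0.000132721 s.
t_prop = 661/180000000 = 3.67222e-06 s; RTT = 7.34444e-06 s.
Cycle = t_tx + RTT = 0.000140066 s.
Throughput = L / cycle = 4048 / 0.000140066 = 28.9 Mbps.

28.9 Mbps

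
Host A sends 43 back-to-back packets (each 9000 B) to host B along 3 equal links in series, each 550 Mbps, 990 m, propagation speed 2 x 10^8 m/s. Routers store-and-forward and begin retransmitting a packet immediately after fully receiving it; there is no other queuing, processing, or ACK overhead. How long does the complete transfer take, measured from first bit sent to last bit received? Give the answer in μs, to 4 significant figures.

5906 μs

Per-hop transmission t_tx = L/R = 72000/550000000 = 130.909 μs.
Per-hop propagation t_prop = 990/200000000 = 4.95 μs.
Pipeline fill: first packet needs 3·t_tx to clear all hops; remaining 42 packets each add one t_tx.
Total = (3+43-1)·t_tx + 3·t_prop = 45·130.909 + 3·4.95 = 5906 μs.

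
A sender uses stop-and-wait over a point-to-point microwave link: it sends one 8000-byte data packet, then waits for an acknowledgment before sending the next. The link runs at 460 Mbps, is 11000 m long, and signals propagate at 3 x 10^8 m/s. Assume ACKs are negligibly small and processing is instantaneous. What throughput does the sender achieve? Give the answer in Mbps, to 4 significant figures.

301.2 Mbps

t_tx = L/R = 64000/460000000 = 0.00013913 s.
t_prop = 11000/300000000 = 3.66667e-05 s; RTT = 7.33333e-05 s.
Cycle = t_tx + RTT = 0.000212464 s.
Throughput = L / cycle = 64000 / 0.000212464 = 301.2 Mbps.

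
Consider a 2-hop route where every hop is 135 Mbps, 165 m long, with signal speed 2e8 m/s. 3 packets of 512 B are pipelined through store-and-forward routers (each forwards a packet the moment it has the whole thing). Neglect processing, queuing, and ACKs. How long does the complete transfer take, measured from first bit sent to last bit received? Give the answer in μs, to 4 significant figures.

123.0 μs

Per-hop transmission t_tx = L/R = 4096/135000000 = 30.3407 μs.
Per-hop propagation t_prop = 165/200000000 = 0.825 μs.
Pipeline fill: first packet needs 2·t_tx to clear all hops; remaining 2 packets each add one t_tx.
Total = (2+3-1)·t_tx + 2·t_prop = 4·30.3407 + 2·0.825 = 123.0 μs.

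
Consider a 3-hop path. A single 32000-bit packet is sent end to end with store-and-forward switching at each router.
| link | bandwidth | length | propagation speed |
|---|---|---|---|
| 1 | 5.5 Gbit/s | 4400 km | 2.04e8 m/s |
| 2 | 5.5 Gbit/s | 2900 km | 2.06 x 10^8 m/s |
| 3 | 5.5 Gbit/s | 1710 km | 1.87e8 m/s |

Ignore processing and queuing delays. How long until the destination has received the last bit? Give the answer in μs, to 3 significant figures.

44800 μs

Transmission delay per hop = L/R = 32000/5500000000 = 5.81818 μs; 3 hops → 17.4545 μs.
Propagation delays (d/s per hop): 21568.6, 14077.7, 9144.39 μs; sum = 44790.7 μs.
End-to-end = 44800 μs.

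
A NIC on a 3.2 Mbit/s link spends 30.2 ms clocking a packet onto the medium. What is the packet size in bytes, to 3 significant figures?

L = R × t_tx = 3200000 b/s × 0.0302 s = 96640 bits.
In bytes: 96640 / 8 = 12100 bytes.

12100 bytes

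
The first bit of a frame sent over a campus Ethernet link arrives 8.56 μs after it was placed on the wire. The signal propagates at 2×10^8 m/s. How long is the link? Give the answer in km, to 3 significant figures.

d = s × t_prop = 200000000 × 8.56e-06 = 1.71 km.

1.71 km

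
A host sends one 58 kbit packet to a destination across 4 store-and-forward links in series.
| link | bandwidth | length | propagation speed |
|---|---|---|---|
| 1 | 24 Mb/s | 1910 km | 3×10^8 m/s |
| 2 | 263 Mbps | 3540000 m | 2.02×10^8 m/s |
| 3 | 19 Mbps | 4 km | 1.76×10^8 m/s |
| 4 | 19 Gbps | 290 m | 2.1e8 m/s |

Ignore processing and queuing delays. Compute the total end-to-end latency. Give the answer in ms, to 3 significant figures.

L = 58000 bits.
Transmission delays (L/R per hop): 2.41667, 0.220532, 3.05263, 0.00305263 ms; sum = 5.69288 ms.
Propagation delays (d/s per hop): 6.36667, 17.5248, 0.0227273, 0.00138095 ms; sum = 23.9155 ms.
End-to-end = 29.6 ms.

29.6 ms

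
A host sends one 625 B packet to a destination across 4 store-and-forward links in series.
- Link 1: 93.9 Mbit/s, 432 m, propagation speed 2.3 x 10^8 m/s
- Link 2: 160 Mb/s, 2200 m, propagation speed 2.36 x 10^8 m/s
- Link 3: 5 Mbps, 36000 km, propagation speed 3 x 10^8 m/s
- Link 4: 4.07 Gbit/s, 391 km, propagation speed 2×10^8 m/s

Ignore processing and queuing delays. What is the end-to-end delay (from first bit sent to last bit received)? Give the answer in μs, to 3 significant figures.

123000 μs

L = 625 × 8 = 5000 bits.
Transmission delays (L/R per hop): 53.2481, 31.25, 1000, 1.2285 μs; sum = 1085.73 μs.
Propagation delays (d/s per hop): 1.87826, 9.32203, 120000, 1955 μs; sum = 121966 μs.
End-to-end = 123000 μs.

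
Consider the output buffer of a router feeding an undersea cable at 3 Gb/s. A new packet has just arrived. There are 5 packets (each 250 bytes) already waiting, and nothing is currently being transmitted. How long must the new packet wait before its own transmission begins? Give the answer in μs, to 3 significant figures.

Each queued packet: L/R = 2000/3000000000 = 0.666667 μs.
5 queued → 3.33333 μs.
Queuing delay = 3.33 μs.

3.33 μs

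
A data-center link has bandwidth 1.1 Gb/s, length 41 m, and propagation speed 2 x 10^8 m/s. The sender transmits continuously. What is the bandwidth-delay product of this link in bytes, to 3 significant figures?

Propagation delay = 41 / 200000000 = 2.05e-07 s.
BDP = R × t_prop = 1100000000 × 2.05e-07 = 225.5 bits.
In bytes: 225.5/8 = 28.2 bytes.

28.2 bytes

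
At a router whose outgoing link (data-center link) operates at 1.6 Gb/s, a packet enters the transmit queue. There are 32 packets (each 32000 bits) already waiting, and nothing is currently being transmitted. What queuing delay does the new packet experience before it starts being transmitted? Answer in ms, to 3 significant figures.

0.640 ms

Each queued packet: L/R = 32000/1600000000 = 0.02 ms.
32 queued → 0.64 ms.
Queuing delay = 0.640 ms.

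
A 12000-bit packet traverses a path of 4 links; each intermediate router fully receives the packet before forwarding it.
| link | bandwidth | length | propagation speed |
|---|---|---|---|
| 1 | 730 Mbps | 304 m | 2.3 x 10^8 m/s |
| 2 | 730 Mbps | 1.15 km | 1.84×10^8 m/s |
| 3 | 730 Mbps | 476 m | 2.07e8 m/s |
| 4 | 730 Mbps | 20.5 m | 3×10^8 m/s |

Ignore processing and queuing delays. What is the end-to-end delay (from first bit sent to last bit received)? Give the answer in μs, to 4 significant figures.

75.69 μs

Transmission delay per hop = L/R = 12000/730000000 = 16.4384 μs; 4 hops → 65.7534 μs.
Propagation delays (d/s per hop): 1.32174, 6.25, 2.29952, 0.0683333 μs; sum = 9.93959 μs.
End-to-end = 75.69 μs.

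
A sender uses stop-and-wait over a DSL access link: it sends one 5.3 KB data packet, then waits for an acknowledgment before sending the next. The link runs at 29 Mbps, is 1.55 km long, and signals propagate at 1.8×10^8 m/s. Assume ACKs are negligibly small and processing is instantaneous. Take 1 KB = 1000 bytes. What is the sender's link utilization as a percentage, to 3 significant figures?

t_tx = L/R = 42400/29000000 = 0.00146207 s.
t_prop = 1550/180000000 = 8.61111e-06 s; RTT = 1.72222e-05 s.
Cycle = t_tx + RTT = 0.00147929 s.
Utilization = t_tx / cycle = 0.00146207/0.00147929 = 98.8 %.

98.8 %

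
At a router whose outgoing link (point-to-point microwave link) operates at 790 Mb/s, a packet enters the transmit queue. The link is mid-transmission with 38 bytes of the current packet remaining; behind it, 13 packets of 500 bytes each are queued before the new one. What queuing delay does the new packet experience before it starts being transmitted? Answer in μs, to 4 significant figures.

66.21 μs

Each queued packet: L/R = 4000/790000000 = 5.06329 μs.
13 queued → 65.8228 μs.
Plus remaining 304 bits of current packet: 0.38481 μs.
Queuing delay = 66.21 μs.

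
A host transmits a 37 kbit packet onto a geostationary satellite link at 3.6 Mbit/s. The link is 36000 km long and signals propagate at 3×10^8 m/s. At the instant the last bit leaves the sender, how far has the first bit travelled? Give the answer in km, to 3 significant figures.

3080 km

t_tx = L/R = 37000/3600000 = 0.0102778 s.
Distance = s × t_tx = 300000000 × 0.0102778 = 3080 km.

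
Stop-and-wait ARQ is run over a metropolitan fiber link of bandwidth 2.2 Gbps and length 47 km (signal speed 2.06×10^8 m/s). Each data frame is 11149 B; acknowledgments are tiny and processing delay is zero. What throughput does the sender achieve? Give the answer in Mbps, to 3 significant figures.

t_tx = L/R = 89192/2200000000 = 4.05418e-05 s.
t_prop = 47000/206000000 = 0.000228155 s; RTT = 0.000456311 s.
Cycle = t_tx + RTT = 0.000496852 s.
Throughput = L / cycle = 89192 / 0.000496852 = 180 Mbps.

180 Mbps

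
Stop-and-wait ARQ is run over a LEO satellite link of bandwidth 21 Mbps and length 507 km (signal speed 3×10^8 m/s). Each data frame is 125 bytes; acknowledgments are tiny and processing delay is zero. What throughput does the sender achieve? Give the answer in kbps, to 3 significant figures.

t_tx = L/R = 1000/21000000 = 4.7619e-05 s.
t_prop = 507000/300000000 = 0.00169 s; RTT = 0.00338 s.
Cycle = t_tx + RTT = 0.00342762 s.
Throughput = L / cycle = 1000 / 0.00342762 = 292 kbps.

292 kbps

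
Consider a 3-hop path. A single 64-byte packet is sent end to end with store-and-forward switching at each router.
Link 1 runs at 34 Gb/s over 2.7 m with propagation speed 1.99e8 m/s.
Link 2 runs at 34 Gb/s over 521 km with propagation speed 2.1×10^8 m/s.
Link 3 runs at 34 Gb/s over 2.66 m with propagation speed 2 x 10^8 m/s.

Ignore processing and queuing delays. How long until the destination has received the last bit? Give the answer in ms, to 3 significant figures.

L = 64 × 8 = 512 bits.
Transmission delay per hop = L/R = 512/34000000000 = 1.50588e-05 ms; 3 hops → 4.51765e-05 ms.
Propagation delays (d/s per hop): 1.35678e-05, 2.48095, 1.33e-05 ms; sum = 2.48098 ms.
End-to-end = 2.48 ms.

2.48 ms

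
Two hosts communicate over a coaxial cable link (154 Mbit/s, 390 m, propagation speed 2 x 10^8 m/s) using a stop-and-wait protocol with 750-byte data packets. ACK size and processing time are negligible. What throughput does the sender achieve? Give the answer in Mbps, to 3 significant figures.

140 Mbps

t_tx = L/R = 6000/154000000 = 3.8961e-05 s.
t_prop = 390/200000000 = 1.95e-06 s; RTT = 3.9e-06 s.
Cycle = t_tx + RTT = 4.2861e-05 s.
Throughput = L / cycle = 6000 / 4.2861e-05 = 140 Mbps.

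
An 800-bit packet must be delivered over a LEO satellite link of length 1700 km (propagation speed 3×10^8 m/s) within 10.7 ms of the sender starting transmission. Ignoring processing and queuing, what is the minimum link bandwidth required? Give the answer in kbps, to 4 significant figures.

158.9 kbps

Propagation delay = 1700000 / 300000000 = 5.66667 ms.
Transmission budget = 10.7 − 5.66667 = 5.03333 ms.
R ≥ L / t_tx = 800 bits / 0.00503333 s = 158.9 kbps.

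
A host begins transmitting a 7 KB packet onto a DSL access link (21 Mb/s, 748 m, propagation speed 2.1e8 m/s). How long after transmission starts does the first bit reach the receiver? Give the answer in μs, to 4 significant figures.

3.562 μs

First bit experiences only propagation delay: d/s = 748/210000000 = 3.562 μs.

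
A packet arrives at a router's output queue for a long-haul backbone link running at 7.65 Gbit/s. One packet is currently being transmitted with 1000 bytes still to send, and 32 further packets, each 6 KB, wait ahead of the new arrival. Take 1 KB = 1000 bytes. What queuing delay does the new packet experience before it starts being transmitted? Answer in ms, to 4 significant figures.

0.2018 ms

Each queued packet: L/R = 48000/7650000000 = 0.00627451 ms.
32 queued → 0.200784 ms.
Plus remaining 8000 bits of current packet: 0.00104575 ms.
Queuing delay = 0.2018 ms.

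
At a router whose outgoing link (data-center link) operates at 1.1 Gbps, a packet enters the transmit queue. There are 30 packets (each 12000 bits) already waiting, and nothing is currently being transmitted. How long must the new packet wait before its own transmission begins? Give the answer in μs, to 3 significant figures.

Each queued packet: L/R = 12000/1100000000 = 10.9091 μs.
30 queued → 327.273 μs.
Queuing delay = 327 μs.

327 μs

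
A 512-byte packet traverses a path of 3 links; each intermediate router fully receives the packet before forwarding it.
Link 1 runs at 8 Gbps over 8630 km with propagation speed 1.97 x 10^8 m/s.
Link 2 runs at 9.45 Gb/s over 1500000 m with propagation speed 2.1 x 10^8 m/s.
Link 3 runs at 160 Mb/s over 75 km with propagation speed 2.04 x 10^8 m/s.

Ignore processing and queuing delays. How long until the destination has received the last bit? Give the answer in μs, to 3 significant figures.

51300 μs

L = 512 × 8 = 4096 bits.
Transmission delays (L/R per hop): 0.512, 0.433439, 25.6 μs; sum = 26.5454 μs.
Propagation delays (d/s per hop): 43807.1, 7142.86, 367.647 μs; sum = 51317.6 μs.
End-to-end = 51300 μs.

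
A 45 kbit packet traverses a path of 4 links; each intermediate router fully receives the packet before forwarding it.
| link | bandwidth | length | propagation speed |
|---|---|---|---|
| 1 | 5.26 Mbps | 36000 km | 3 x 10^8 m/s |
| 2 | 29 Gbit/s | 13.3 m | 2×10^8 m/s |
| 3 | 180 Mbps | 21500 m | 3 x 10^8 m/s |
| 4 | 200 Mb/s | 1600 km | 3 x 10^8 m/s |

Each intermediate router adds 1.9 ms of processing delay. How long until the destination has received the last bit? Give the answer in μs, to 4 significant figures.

L = 45000 bits.
Transmission delays (L/R per hop): 8555.13, 1.55172, 250, 225 μs; sum = 9031.68 μs.
Propagation delays (d/s per hop): 120000, 0.0665, 71.6667, 5333.33 μs; sum = 125405 μs.
Processing at 3 router(s): 3 × 1.9 ms = 5700 μs.
End-to-end = 140100 μs.

140100 μs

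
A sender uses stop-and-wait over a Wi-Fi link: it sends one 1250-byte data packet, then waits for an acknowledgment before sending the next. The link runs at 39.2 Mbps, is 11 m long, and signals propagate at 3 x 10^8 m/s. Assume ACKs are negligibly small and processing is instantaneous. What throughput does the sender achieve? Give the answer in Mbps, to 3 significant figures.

t_tx = L/R = 10000/39200000 = 0.000255102 s.
t_prop = 11/300000000 = 3.66667e-08 s; RTT = 7.33333e-08 s.
Cycle = t_tx + RTT = 0.000255175 s.
Throughput = L / cycle = 10000 / 0.000255175 = 39.2 Mbps.

39.2 Mbps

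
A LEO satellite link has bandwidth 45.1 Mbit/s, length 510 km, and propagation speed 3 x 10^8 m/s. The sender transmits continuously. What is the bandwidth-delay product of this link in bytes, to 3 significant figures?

9580 bytes

Propagation delay = 510000 / 300000000 = 0.0017 s.
BDP = R × t_prop = 45100000 × 0.0017 = 76670 bits.
In bytes: 76670/8 = 9580 bytes.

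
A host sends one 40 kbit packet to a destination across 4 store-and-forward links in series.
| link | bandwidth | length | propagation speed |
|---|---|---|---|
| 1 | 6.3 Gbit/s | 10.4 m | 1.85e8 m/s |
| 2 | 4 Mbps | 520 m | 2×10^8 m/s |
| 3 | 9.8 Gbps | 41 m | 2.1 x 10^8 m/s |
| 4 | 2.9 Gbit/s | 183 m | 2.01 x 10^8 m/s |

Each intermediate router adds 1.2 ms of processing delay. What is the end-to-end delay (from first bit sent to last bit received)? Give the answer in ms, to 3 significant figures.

13.6 ms

L = 40000 bits.
Transmission delays (L/R per hop): 0.00634921, 10, 0.00408163, 0.0137931 ms; sum = 10.0242 ms.
Propagation delays (d/s per hop): 5.62162e-05, 0.0026, 0.000195238, 0.000910448 ms; sum = 0.0037619 ms.
Processing at 3 router(s): 3 × 1.2 ms = 3.6 ms.
End-to-end = 13.6 ms.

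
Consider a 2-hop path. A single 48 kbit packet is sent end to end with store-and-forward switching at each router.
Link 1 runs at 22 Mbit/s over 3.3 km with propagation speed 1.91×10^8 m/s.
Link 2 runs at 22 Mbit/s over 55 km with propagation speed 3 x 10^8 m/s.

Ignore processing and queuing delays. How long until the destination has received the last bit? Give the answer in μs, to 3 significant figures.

4560 μs

L = 48000 bits.
Transmission delay per hop = L/R = 48000/22000000 = 2181.82 μs; 2 hops → 4363.64 μs.
Propagation delays (d/s per hop): 17.2775, 183.333 μs; sum = 200.611 μs.
End-to-end = 4560 μs.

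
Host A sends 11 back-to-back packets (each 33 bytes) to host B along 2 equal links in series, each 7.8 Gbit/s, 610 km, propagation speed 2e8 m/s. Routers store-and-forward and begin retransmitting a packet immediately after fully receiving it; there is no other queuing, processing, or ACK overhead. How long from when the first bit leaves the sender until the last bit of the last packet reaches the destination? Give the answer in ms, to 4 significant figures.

Per-hop transmission t_tx = L/R = 264/7800000000 = 3.38462e-05 ms.
Per-hop propagation t_prop = 610000/200000000 = 3.05 ms.
Pipeline fill: first packet needs 2·t_tx to clear all hops; remaining 10 packets each add one t_tx.
Total = (2+11-1)·t_tx + 2·t_prop = 12·3.38462e-05 + 2·3.05 = 6.100 ms.

6.100 ms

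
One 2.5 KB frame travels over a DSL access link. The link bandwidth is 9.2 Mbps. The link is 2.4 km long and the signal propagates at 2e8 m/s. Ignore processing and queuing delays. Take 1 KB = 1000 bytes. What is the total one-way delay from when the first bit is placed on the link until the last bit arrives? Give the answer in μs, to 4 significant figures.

L = 20000 bits.
Transmission delay = L/R = 20000 / 9200000 = 2173.91 μs.
Propagation delay = d/s = 2400 m / 200000000 m/s = 12 μs.
Total = 2186 μs.

2186 μs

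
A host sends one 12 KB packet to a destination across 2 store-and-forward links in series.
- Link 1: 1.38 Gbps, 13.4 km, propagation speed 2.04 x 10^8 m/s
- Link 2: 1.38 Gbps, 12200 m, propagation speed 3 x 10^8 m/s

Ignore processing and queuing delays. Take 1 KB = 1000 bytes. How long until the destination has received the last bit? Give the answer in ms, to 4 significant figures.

L = 96000 bits.
Transmission delay per hop = L/R = 96000/1380000000 = 0.0695652 ms; 2 hops → 0.13913 ms.
Propagation delays (d/s per hop): 0.0656863, 0.0406667 ms; sum = 0.106353 ms.
End-to-end = 0.2455 ms.

0.2455 ms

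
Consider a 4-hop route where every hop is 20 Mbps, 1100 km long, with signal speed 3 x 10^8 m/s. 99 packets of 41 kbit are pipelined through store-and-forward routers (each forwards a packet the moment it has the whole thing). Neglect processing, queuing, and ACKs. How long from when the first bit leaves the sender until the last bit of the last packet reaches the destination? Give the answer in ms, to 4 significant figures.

223.8 ms

Per-hop transmission t_tx = L/R = 41000/20000000 = 2.05 ms.
Per-hop propagation t_prop = 1100000/300000000 = 3.66667 ms.
Pipeline fill: first packet needs 4·t_tx to clear all hops; remaining 98 packets each add one t_tx.
Total = (4+99-1)·t_tx + 4·t_prop = 102·2.05 + 4·3.66667 = 223.8 ms.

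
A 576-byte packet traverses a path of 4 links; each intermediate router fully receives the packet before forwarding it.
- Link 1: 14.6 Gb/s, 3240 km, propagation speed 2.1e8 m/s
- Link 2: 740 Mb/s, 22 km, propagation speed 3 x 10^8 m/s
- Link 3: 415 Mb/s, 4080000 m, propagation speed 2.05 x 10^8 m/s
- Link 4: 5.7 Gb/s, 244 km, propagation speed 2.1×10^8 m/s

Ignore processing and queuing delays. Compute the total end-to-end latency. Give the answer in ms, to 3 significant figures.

36.6 ms

L = 576 × 8 = 4608 bits.
Transmission delays (L/R per hop): 0.000315616, 0.00622703, 0.0111036, 0.000808421 ms; sum = 0.0184547 ms.
Propagation delays (d/s per hop): 15.4286, 0.0733333, 19.9024, 1.1619 ms; sum = 36.5662 ms.
End-to-end = 36.6 ms.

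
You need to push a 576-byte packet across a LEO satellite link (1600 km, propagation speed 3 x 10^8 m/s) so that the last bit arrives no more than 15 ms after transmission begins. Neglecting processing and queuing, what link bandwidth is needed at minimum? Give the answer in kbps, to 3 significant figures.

L = 4608 bits.
Propagation delay = 1600000 / 300000000 = 5.33333 ms.
Transmission budget = 15 − 5.33333 = 9.66667 ms.
R ≥ L / t_tx = 4608 bits / 0.00966667 s = 477 kbps.

477 kbps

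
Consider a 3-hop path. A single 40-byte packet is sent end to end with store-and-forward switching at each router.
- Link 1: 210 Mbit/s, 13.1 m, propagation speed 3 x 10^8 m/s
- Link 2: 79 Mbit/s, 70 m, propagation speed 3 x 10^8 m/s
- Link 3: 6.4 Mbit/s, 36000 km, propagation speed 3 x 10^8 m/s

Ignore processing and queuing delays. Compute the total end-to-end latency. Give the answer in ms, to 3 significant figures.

L = 40 × 8 = 320 bits.
Transmission delays (L/R per hop): 0.00152381, 0.00405063, 0.05 ms; sum = 0.0555744 ms.
Propagation delays (d/s per hop): 4.36667e-05, 0.000233333, 120 ms; sum = 120 ms.
End-to-end = 120 ms.

120 ms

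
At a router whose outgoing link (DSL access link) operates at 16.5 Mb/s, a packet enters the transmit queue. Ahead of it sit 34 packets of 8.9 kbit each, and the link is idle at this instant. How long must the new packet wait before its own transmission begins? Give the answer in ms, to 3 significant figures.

18.3 ms

Each queued packet: L/R = 8900/16500000 = 0.539394 ms.
34 queued → 18.3394 ms.
Queuing delay = 18.3 ms.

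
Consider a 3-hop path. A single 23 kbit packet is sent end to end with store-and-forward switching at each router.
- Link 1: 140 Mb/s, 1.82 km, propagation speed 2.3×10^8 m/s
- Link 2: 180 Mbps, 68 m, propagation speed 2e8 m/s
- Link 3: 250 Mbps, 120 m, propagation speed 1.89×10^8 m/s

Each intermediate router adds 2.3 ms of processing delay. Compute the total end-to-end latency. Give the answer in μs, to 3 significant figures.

4990 μs

L = 23000 bits.
Transmission delays (L/R per hop): 164.286, 127.778, 92 μs; sum = 384.063 μs.
Propagation delays (d/s per hop): 7.91304, 0.34, 0.634921 μs; sum = 8.88796 μs.
Processing at 2 router(s): 2 × 2.3 ms = 4600 μs.
End-to-end = 4990 μs.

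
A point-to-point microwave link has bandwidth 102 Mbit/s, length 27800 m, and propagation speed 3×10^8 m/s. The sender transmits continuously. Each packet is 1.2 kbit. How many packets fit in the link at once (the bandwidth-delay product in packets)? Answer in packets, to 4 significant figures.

7.877 packets

Propagation delay = 27800 / 300000000 = 9.26667e-05 s.
BDP = R × t_prop = 102000000 × 9.26667e-05 = 9452 bits.
In packets of 1200 bits: 7.877 packets.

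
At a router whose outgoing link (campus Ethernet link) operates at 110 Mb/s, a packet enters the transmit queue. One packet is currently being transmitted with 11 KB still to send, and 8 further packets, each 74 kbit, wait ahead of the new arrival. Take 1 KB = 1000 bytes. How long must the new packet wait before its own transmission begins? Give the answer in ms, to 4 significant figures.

Each queued packet: L/R = 74000/110000000 = 0.672727 ms.
8 queued → 5.38182 ms.
Plus remaining 88000 bits of current packet: 0.8 ms.
Queuing delay = 6.182 ms.

6.182 ms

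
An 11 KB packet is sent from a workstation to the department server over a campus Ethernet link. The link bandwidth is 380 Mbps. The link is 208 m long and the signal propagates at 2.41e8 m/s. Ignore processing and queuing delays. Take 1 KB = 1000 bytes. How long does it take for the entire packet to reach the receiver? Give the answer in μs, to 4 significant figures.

232.4 μs

L = 88000 bits.
Transmission delay = L/R = 88000 / 380000000 = 231.579 μs.
Propagation delay = d/s = 208 m / 241000000 m/s = 0.863071 μs.
Total = 232.4 μs.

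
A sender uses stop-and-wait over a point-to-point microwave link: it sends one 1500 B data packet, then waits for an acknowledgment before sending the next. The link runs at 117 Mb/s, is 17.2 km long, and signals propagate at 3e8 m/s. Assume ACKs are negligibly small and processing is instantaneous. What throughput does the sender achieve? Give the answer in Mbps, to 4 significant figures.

55.24 Mbps

t_tx = L/R = 12000/117000000 = 0.000102564 s.
t_prop = 17200/300000000 = 5.73333e-05 s; RTT = 0.000114667 s.
Cycle = t_tx + RTT = 0.000217231 s.
Throughput = L / cycle = 12000 / 0.000217231 = 55.24 Mbps.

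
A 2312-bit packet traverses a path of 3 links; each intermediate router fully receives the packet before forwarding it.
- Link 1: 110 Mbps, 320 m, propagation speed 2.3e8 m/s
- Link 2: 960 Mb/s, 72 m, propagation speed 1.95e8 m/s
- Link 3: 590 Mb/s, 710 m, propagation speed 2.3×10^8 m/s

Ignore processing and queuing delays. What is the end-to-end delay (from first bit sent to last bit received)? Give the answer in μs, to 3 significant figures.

32.2 μs

Transmission delays (L/R per hop): 21.0182, 2.40833, 3.91864 μs; sum = 27.3452 μs.
Propagation delays (d/s per hop): 1.3913, 0.369231, 3.08696 μs; sum = 4.84749 μs.
End-to-end = 32.2 μs.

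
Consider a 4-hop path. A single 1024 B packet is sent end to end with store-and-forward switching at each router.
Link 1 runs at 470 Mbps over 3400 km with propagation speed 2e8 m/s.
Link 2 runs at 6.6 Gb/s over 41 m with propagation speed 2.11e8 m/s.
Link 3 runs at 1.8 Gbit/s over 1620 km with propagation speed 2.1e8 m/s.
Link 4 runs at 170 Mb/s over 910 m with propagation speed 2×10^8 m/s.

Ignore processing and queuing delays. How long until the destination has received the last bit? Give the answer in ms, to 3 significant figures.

24.8 ms

L = 1024 × 8 = 8192 bits.
Transmission delays (L/R per hop): 0.0174298, 0.00124121, 0.00455111, 0.0481882 ms; sum = 0.0714103 ms.
Propagation delays (d/s per hop): 17, 0.000194313, 7.71429, 0.00455 ms; sum = 24.719 ms.
End-to-end = 24.8 ms.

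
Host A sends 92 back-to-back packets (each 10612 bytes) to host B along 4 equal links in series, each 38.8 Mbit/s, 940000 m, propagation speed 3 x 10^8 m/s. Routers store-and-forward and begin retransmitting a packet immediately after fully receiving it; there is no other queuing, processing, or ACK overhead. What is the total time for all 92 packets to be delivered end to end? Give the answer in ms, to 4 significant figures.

Per-hop transmission t_tx = L/R = 84896/38800000 = 2.18804 ms.
Per-hop propagation t_prop = 940000/300000000 = 3.13333 ms.
Pipeline fill: first packet needs 4·t_tx to clear all hops; remaining 91 packets each add one t_tx.
Total = (4+92-1)·t_tx + 4·t_prop = 95·2.18804 + 4·3.13333 = 220.4 ms.

220.4 ms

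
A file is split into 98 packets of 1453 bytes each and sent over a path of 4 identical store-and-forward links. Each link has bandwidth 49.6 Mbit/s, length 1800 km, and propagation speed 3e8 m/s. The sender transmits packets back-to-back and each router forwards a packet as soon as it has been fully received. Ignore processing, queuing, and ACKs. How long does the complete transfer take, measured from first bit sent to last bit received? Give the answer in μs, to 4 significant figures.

47670 μs

Per-hop transmission t_tx = L/R = 11624/49600000 = 234.355 μs.
Per-hop propagation t_prop = 1800000/300000000 = 6000 μs.
Pipeline fill: first packet needs 4·t_tx to clear all hops; remaining 97 packets each add one t_tx.
Total = (4+98-1)·t_tx + 4·t_prop = 101·234.355 + 4·6000 = 47670 μs.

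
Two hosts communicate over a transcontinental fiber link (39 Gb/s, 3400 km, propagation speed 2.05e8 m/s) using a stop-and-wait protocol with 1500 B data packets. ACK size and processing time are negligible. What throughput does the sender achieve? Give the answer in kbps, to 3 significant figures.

t_tx = L/R = 12000/39000000000 = 3.07692e-07 s.
t_prop = 3400000/2.05e+08 = 0.0165854 s; RTT = 0.0331707 s.
Cycle = t_tx + RTT = 0.033171 s.
Throughput = L / cycle = 12000 / 0.033171 = 362 kbps.

362 kbps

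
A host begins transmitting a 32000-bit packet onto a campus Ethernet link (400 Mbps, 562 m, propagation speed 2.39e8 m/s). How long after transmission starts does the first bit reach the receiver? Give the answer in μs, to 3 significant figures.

2.35 μs

First bit experiences only propagation delay: d/s = 562/239000000 = 2.35 μs.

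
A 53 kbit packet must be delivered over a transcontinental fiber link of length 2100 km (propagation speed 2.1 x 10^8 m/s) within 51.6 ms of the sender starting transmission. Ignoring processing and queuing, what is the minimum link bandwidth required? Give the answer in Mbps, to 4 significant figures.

1.274 Mbps

Propagation delay = 2100000 / 210000000 = 10 ms.
Transmission budget = 51.6 − 10 = 41.6 ms.
R ≥ L / t_tx = 53000 bits / 0.0416 s = 1.274 Mbps.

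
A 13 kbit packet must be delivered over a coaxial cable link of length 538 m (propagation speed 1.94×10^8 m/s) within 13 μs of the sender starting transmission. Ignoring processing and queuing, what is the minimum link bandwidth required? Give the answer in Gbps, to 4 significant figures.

1.271 Gbps

Propagation delay = 538 / 194000000 = 2.7732 μs.
Transmission budget = 13 − 2.7732 = 10.2268 μs.
R ≥ L / t_tx = 13000 bits / 1.02268e-05 s = 1.271 Gbps.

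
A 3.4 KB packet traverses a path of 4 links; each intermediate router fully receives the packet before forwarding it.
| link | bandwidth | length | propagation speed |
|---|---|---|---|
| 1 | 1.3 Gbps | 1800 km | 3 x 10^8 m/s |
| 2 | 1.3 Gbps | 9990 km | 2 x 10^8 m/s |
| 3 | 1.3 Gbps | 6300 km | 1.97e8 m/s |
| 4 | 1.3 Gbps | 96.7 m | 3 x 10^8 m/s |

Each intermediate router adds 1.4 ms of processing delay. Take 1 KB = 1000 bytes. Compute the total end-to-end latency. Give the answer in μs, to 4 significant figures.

L = 27200 bits.
Transmission delay per hop = L/R = 27200/1300000000 = 20.9231 μs; 4 hops → 83.6923 μs.
Propagation delays (d/s per hop): 6000, 49950, 31979.7, 0.322333 μs; sum = 87930 μs.
Processing at 3 router(s): 3 × 1.4 ms = 4200 μs.
End-to-end = 92210 μs.

92210 μs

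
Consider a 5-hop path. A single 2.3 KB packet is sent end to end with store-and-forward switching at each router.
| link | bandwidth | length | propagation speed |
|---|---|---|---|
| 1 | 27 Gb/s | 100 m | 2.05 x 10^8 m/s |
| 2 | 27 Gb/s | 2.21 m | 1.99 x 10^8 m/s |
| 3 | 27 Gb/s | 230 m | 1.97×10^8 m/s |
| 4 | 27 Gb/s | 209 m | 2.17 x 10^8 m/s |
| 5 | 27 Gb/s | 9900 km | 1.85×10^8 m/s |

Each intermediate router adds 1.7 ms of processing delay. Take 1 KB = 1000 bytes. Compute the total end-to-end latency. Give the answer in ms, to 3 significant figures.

L = 18400 bits.
Transmission delay per hop = L/R = 18400/27000000000 = 0.000681481 ms; 5 hops → 0.00340741 ms.
Propagation delays (d/s per hop): 0.000487805, 1.11055e-05, 0.00116751, 0.000963134, 53.5135 ms; sum = 53.5161 ms.
Processing at 4 router(s): 4 × 1.7 ms = 6.8 ms.
End-to-end = 60.3 ms.

60.3 ms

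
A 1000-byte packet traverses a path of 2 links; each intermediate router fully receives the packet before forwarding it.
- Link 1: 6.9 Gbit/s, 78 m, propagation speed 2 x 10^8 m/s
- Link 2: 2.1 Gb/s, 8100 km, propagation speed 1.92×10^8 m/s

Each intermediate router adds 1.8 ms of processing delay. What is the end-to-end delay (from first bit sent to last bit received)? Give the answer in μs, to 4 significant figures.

L = 1000 × 8 = 8000 bits.
Transmission delays (L/R per hop): 1.15942, 3.80952 μs; sum = 4.96894 μs.
Propagation delays (d/s per hop): 0.39, 42187.5 μs; sum = 42187.9 μs.
Processing at 1 router(s): 1 × 1.8 ms = 1800 μs.
End-to-end = 43990 μs.

43990 μs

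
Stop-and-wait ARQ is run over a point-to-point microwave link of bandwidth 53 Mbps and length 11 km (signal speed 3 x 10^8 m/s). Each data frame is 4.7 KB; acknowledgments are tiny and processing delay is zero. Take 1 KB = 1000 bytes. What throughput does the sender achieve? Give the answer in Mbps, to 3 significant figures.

t_tx = L/R = 37600/53000000 = 0.000709434 s.
t_prop = 11000/300000000 = 3.66667e-05 s; RTT = 7.33333e-05 s.
Cycle = t_tx + RTT = 0.000782767 s.
Throughput = L / cycle = 37600 / 0.000782767 = 48.0 Mbps.

48.0 Mbps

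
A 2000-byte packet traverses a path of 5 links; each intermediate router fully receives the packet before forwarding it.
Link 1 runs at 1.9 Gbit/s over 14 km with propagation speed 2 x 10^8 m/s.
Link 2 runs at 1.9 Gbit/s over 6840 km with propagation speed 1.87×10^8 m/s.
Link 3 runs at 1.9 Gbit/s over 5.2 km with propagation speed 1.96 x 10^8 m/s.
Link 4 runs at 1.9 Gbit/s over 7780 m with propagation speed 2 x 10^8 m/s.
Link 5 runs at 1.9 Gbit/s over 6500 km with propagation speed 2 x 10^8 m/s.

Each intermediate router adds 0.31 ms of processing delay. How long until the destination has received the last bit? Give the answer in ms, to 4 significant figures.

70.50 ms

L = 2000 × 8 = 16000 bits.
Transmission delay per hop = L/R = 16000/1900000000 = 0.00842105 ms; 5 hops → 0.0421053 ms.
Propagation delays (d/s per hop): 0.07, 36.5775, 0.0265306, 0.0389, 32.5 ms; sum = 69.213 ms.
Processing at 4 router(s): 4 × 0.31 ms = 1.24 ms.
End-to-end = 70.50 ms.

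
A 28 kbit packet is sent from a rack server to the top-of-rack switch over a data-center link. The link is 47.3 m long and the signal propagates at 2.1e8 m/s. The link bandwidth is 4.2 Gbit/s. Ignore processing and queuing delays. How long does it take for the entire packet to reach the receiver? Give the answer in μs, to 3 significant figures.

6.89 μs

L = 28000 bits.
Transmission delay = L/R = 28000 / 4200000000 = 6.66667 μs.
Propagation delay = d/s = 47.3 m / 210000000 m/s = 0.225238 μs.
Total = 6.89 μs.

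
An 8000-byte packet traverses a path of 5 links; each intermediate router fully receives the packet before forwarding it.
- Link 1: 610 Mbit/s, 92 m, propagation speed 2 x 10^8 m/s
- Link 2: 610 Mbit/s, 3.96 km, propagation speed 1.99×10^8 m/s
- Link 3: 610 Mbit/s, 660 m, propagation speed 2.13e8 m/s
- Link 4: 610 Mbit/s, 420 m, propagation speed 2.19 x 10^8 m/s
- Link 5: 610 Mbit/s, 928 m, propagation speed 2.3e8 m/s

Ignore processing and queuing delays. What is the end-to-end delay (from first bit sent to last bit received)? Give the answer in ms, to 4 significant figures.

0.5540 ms

L = 8000 × 8 = 64000 bits.
Transmission delay per hop = L/R = 64000/610000000 = 0.104918 ms; 5 hops → 0.52459 ms.
Propagation delays (d/s per hop): 0.00046, 0.0198995, 0.00309859, 0.00191781, 0.00403478 ms; sum = 0.0294107 ms.
End-to-end = 0.5540 ms.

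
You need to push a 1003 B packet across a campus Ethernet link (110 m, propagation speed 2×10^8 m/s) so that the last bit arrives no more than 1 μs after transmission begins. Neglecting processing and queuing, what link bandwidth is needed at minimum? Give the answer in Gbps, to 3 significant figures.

L = 8024 bits.
Propagation delay = 110 / 200000000 = 0.55 μs.
Transmission budget = 1 − 0.55 = 0.45 μs.
R ≥ L / t_tx = 8024 bits / 4.5e-07 s = 17.8 Gbps.

17.8 Gbps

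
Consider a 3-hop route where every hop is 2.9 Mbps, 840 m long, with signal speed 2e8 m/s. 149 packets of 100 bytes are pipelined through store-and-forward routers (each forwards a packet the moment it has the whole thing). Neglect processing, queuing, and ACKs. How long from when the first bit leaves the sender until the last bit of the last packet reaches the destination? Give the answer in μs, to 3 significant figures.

41700 μs

Per-hop transmission t_tx = L/R = 800/2900000 = 275.862 μs.
Per-hop propagation t_prop = 840/200000000 = 4.2 μs.
Pipeline fill: first packet needs 3·t_tx to clear all hops; remaining 148 packets each add one t_tx.
Total = (3+149-1)·t_tx + 3·t_prop = 151·275.862 + 3·4.2 = 41700 μs.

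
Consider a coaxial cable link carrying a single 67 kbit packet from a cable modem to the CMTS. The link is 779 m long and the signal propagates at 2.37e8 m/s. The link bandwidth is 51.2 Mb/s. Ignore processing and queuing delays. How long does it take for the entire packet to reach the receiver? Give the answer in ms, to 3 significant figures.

L = 67000 bits.
Transmission delay = L/R = 67000 / 51200000 = 1.30859 ms.
Propagation delay = d/s = 779 m / 237000000 m/s = 0.00328692 ms.
Total = 1.31 ms.

1.31 ms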